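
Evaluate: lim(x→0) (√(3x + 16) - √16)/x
This is a standard limit.

Factor or rationalize the expression:
  lim(x→0) (√(3x + 16) - √16)/x = 3/8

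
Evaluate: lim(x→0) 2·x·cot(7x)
This is a 0·∞ indeterminate form.

Rewrite 0·∞ as a quotient (0/0 or ∞/∞ form), then apply L'Hôpital's rule:
  lim(x→0) 2·x·cot(7x) = 2/7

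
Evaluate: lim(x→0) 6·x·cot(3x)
This is a 0·∞ indeterminate form.

Rewrite 0·∞ as a quotient (0/0 or ∞/∞ form), then apply L'Hôpital's rule:
  lim(x→0) 6·x·cot(3x) = 2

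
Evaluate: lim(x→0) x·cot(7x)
This is a 0·∞ indeterminate form.

Rewrite 0·∞ as a quotient (0/0 or ∞/∞ form), then apply L'Hôpital's rule:
  lim(x→0) x·cot(7x) = 1/7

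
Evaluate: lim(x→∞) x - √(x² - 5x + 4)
This is an ∞-∞ indeterminate form.

Combine fractions or rationalize to convert ∞-∞ to 0/0 form:
  lim(x→∞) x - √(x² - 5x + 4) = 5/2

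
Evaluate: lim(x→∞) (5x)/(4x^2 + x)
This is an ∞/∞ indeterminate form.

Apply L'Hôpital's rule: differentiate numerator and denominator separately.
  f(x) = 5·x   ⇒   f'(x) = 5
  g(x) = 4·x^2 + x   ⇒   g'(x) = 8·x + 1
  lim(x→∞) f'(x)/g'(x) = lim(x→∞) (5)/(8·x + 1)
  = 0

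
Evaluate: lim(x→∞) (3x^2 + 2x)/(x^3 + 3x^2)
This is an ∞/∞ indeterminate form.

Apply L'Hôpital's rule: differentiate numerator and denominator separately.
  f(x) = 3·x^2 + 2·x   ⇒   f'(x) = 6·x + 2
  g(x) = x^3 + 3·x^2   ⇒   g'(x) = 3·x^2 + 6·x
  lim(x→∞) f'(x)/g'(x) = lim(x→∞) (6·x + 2)/(3·x^2 + 6·x)
  = 0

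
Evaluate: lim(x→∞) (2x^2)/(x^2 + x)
This is an ∞/∞ indeterminate form.

Apply L'Hôpital's rule: differentiate numerator and denominator separately.
  f(x) = 2·x^2   ⇒   f'(x) = 4·x
  g(x) = x^2 + x   ⇒   g'(x) = 2·x + 1
  lim(x→∞) f'(x)/g'(x) = lim(x→∞) (4·x)/(2·x + 1)
  = 2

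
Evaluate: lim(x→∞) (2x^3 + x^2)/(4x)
This is an ∞/∞ indeterminate form.

Apply L'Hôpital's rule: differentiate numerator and denominator separately.
  f(x) = 2·x^3 + x^2   ⇒   f'(x) = 6·x^2 + 2·x
  g(x) = 4·x   ⇒   g'(x) = 4
  lim(x→∞) f'(x)/g'(x) = lim(x→∞) (6·x^2 + 2·x)/(4)
  = ∞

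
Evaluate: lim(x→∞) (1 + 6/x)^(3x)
This is an exponential indeterminate form.

For exponential indeterminate forms, take the natural log:
  Let L = lim(x→∞) (1 + 6/x)^(3x)
  Then ln(L) = lim(x→∞) [exponent × ln(base)]
  Evaluate using L'Hôpital or standard limits, then exponentiate.
  L = e^(18)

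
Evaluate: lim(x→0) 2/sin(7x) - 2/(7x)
This is an ∞-∞ indeterminate form.

Combine fractions or rationalize to convert ∞-∞ to 0/0 form:
  lim(x→0) 2/sin(7x) - 2/(7x) = 0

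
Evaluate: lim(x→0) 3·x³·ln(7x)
This is a 0·∞ indeterminate form.

Rewrite 0·∞ as a quotient (0/0 or ∞/∞ form), then apply L'Hôpital's rule:
  lim(x→0) 3·x³·ln(7x) = 0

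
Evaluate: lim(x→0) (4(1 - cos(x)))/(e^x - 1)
This is a 0/0 indeterminate form.

Apply L'Hôpital's rule: differentiate numerator and denominator separately.
  f(x) = 4 - 4·cos(x)   ⇒   f'(x) = 4·sin(x)
  g(x) = e^(x) - 1   ⇒   g'(x) = e^(x)
  lim(x→0) f'(x)/g'(x) = lim(x→0) (4·sin(x))/(e^(x))
  = 0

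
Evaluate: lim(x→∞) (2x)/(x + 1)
This is an ∞/∞ indeterminate form.

Apply L'Hôpital's rule: differentiate numerator and denominator separately.
  f(x) = 2·x   ⇒   f'(x) = 2
  g(x) = x + 1   ⇒   g'(x) = 1
  lim(x→∞) f'(x)/g'(x) = lim(x→∞) (2)/(1)
  = 2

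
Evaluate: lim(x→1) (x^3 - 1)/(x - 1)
This is a standard limit.

Factor or rationalize the expression:
  lim(x→1) (x^3 - 1)/(x - 1) = 3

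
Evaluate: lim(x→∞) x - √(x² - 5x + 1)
This is an ∞-∞ indeterminate form.

Combine fractions or rationalize to convert ∞-∞ to 0/0 form:
  lim(x→∞) x - √(x² - 5x + 1) = 5/2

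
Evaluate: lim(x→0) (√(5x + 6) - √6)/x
This is a standard limit.

Factor or rationalize the expression:
  lim(x→0) (√(5x + 6) - √6)/x = 5·sqrt(6)/12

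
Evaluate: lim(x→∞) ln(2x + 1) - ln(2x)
This is an ∞-∞ indeterminate form.

Combine fractions or rationalize to convert ∞-∞ to 0/0 form:
  lim(x→∞) ln(2x + 1) - ln(2x) = 0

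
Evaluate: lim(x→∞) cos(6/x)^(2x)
This is an exponential indeterminate form.

For exponential indeterminate forms, take the natural log:
  Let L = lim(x→∞) cos(6/x)^(2x)
  Then ln(L) = lim(x→∞) [exponent × ln(base)]
  Evaluate using L'Hôpital or standard limits, then exponentiate.
  L = 1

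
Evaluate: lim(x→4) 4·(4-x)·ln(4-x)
This is a 0·∞ indeterminate form.

Rewrite 0·∞ as a quotient (0/0 or ∞/∞ form), then apply L'Hôpital's rule:
  lim(x→4) 4·(4-x)·ln(4-x) = 0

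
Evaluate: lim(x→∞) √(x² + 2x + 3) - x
This is an ∞-∞ indeterminate form.

Combine fractions or rationalize to convert ∞-∞ to 0/0 form:
  lim(x→∞) √(x² + 2x + 3) - x = 1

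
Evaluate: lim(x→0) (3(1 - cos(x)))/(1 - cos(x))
This is a 0/0 indeterminate form.

Apply L'Hôpital's rule: differentiate numerator and denominator separately.
  f(x) = 3 - 3·cos(x)   ⇒   f'(x) = 3·sin(x)
  g(x) = 1 - cos(x)   ⇒   g'(x) = sin(x)
  lim(x→0) f'(x)/g'(x) = lim(x→0) (3·sin(x))/(sin(x))
  = 3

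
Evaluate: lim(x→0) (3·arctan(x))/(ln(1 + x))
This is a 0/0 indeterminate form.

Apply L'Hôpital's rule: differentiate numerator and denominator separately.
  f(x) = 3·atan(x)   ⇒   f'(x) = 3/(x^2 + 1)
  g(x) = ln(x + 1)   ⇒   g'(x) = 1/(x + 1)
  lim(x→0) f'(x)/g'(x) = lim(x→0) (3/(x^2 + 1))/(1/(x + 1))
  = 3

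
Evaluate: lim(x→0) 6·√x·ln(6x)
This is a 0·∞ indeterminate form.

Rewrite 0·∞ as a quotient (0/0 or ∞/∞ form), then apply L'Hôpital's rule:
  lim(x→0) 6·√x·ln(6x) = 0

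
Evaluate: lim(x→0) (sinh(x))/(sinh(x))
This is a 0/0 indeterminate form.

Apply L'Hôpital's rule: differentiate numerator and denominator separately.
  f(x) = sinh(x)   ⇒   f'(x) = cosh(x)
  g(x) = sinh(x)   ⇒   g'(x) = cosh(x)
  lim(x→0) f'(x)/g'(x) = lim(x→0) (cosh(x))/(cosh(x))
  = 1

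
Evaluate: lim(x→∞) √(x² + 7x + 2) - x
This is an ∞-∞ indeterminate form.

Combine fractions or rationalize to convert ∞-∞ to 0/0 form:
  lim(x→∞) √(x² + 7x + 2) - x = 7/2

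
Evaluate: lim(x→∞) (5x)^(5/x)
This is an exponential indeterminate form.

For exponential indeterminate forms, take the natural log:
  Let L = lim(x→∞) (5x)^(5/x)
  Then ln(L) = lim(x→∞) [exponent × ln(base)]
  Evaluate using L'Hôpital or standard limits, then exponentiate.
  L = 1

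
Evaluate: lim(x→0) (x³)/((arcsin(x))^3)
This is a 0/0 indeterminate form.

Apply L'Hôpital's rule: differentiate numerator and denominator separately.
  f(x) = x^3   ⇒   f'(x) = 3·x^2
  g(x) = asin(x)^3   ⇒   g'(x) = 3·asin(x)^2/sqrt(1 - x^2)
  lim(x→0) f'(x)/g'(x) = lim(x→0) (3·x^2)/(3·asin(x)^2/sqrt(1 - x^2))
  = 1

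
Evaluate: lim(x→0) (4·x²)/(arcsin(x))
This is a 0/0 indeterminate form.

Apply L'Hôpital's rule: differentiate numerator and denominator separately.
  f(x) = 4·x^2   ⇒   f'(x) = 8·x
  g(x) = asin(x)   ⇒   g'(x) = 1/sqrt(1 - x^2)
  lim(x→0) f'(x)/g'(x) = lim(x→0) (8·x)/(1/sqrt(1 - x^2))
  = 0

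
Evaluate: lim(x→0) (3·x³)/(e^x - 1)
This is a 0/0 indeterminate form.

Apply L'Hôpital's rule: differentiate numerator and denominator separately.
  f(x) = 3·x^3   ⇒   f'(x) = 9·x^2
  g(x) = e^(x) - 1   ⇒   g'(x) = e^(x)
  lim(x→0) f'(x)/g'(x) = lim(x→0) (9·x^2)/(e^(x))
  = 0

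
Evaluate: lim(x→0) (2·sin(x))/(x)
This is a 0/0 indeterminate form.

Apply L'Hôpital's rule: differentiate numerator and denominator separately.
  f(x) = 2·sin(x)   ⇒   f'(x) = 2·cos(x)
  g(x) = x   ⇒   g'(x) = 1
  lim(x→0) f'(x)/g'(x) = lim(x→0) (2·cos(x))/(1)
  = 2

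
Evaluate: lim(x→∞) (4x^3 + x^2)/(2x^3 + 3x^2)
This is an ∞/∞ indeterminate form.

Apply L'Hôpital's rule: differentiate numerator and denominator separately.
  f(x) = 4·x^3 + x^2   ⇒   f'(x) = 12·x^2 + 2·x
  g(x) = 2·x^3 + 3·x^2   ⇒   g'(x) = 6·x^2 + 6·x
  lim(x→∞) f'(x)/g'(x) = lim(x→∞) (12·x^2 + 2·x)/(6·x^2 + 6·x)
  = 2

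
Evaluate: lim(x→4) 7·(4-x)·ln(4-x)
This is a 0·∞ indeterminate form.

Rewrite 0·∞ as a quotient (0/0 or ∞/∞ form), then apply L'Hôpital's rule:
  lim(x→4) 7·(4-x)·ln(4-x) = 0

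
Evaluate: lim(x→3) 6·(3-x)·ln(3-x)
This is a 0·∞ indeterminate form.

Rewrite 0·∞ as a quotient (0/0 or ∞/∞ form), then apply L'Hôpital's rule:
  lim(x→3) 6·(3-x)·ln(3-x) = 0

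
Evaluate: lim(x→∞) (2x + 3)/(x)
This is an ∞/∞ indeterminate form.

Apply L'Hôpital's rule: differentiate numerator and denominator separately.
  f(x) = 2·x + 3   ⇒   f'(x) = 2
  g(x) = x   ⇒   g'(x) = 1
  lim(x→∞) f'(x)/g'(x) = lim(x→∞) (2)/(1)
  = 2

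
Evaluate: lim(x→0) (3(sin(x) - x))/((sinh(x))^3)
This is a 0/0 indeterminate form.

Apply L'Hôpital's rule: differentiate numerator and denominator separately.
  f(x) = -3·x + 3·sin(x)   ⇒   f'(x) = 3·cos(x) - 3
  g(x) = sinh(x)^3   ⇒   g'(x) = 3·sinh(x)^2·cosh(x)
  lim(x→0) f'(x)/g'(x) = lim(x→0) (3·cos(x) - 3)/(3·sinh(x)^2·cosh(x))
  = -1/2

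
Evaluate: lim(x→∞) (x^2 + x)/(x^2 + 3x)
This is an ∞/∞ indeterminate form.

Apply L'Hôpital's rule: differentiate numerator and denominator separately.
  f(x) = x^2 + x   ⇒   f'(x) = 2·x + 1
  g(x) = x^2 + 3·x   ⇒   g'(x) = 2·x + 3
  lim(x→∞) f'(x)/g'(x) = lim(x→∞) (2·x + 1)/(2·x + 3)
  = 1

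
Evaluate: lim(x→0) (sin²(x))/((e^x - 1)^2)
This is a 0/0 indeterminate form.

Apply L'Hôpital's rule: differentiate numerator and denominator separately.
  f(x) = sin(x)^2   ⇒   f'(x) = 2·sin(x)·cos(x)
  g(x) = (e^(x) - 1)^2   ⇒   g'(x) = 2·(e^(x) - 1)·e^(x)
  lim(x→0) f'(x)/g'(x) = lim(x→0) (2·sin(x)·cos(x))/(2·(e^(x) - 1)·e^(x))
  = 1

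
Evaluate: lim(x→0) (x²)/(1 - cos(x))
This is a 0/0 indeterminate form.

Apply L'Hôpital's rule: differentiate numerator and denominator separately.
  f(x) = x^2   ⇒   f'(x) = 2·x
  g(x) = 1 - cos(x)   ⇒   g'(x) = sin(x)
  lim(x→0) f'(x)/g'(x) = lim(x→0) (2·x)/(sin(x))
  = 2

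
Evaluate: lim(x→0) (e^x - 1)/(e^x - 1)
This is a 0/0 indeterminate form.

Apply L'Hôpital's rule: differentiate numerator and denominator separately.
  f(x) = e^(x) - 1   ⇒   f'(x) = e^(x)
  g(x) = e^(x) - 1   ⇒   g'(x) = e^(x)
  lim(x→0) f'(x)/g'(x) = lim(x→0) (e^(x))/(e^(x))
  = 1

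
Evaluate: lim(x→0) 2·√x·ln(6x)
This is a 0·∞ indeterminate form.

Rewrite 0·∞ as a quotient (0/0 or ∞/∞ form), then apply L'Hôpital's rule:
  lim(x→0) 2·√x·ln(6x) = 0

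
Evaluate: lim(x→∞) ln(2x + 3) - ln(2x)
This is an ∞-∞ indeterminate form.

Combine fractions or rationalize to convert ∞-∞ to 0/0 form:
  lim(x→∞) ln(2x + 3) - ln(2x) = 0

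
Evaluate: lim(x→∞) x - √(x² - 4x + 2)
This is an ∞-∞ indeterminate form.

Combine fractions or rationalize to convert ∞-∞ to 0/0 form:
  lim(x→∞) x - √(x² - 4x + 2) = 2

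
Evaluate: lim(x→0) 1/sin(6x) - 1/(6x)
This is an ∞-∞ indeterminate form.

Combine fractions or rationalize to convert ∞-∞ to 0/0 form:
  lim(x→0) 1/sin(6x) - 1/(6x) = 0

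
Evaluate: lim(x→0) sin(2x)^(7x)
This is an exponential indeterminate form.

For exponential indeterminate forms, take the natural log:
  Let L = lim(x→0) sin(2x)^(7x)
  Then ln(L) = lim(x→0) [exponent × ln(base)]
  Evaluate using L'Hôpital or standard limits, then exponentiate.
  L = 1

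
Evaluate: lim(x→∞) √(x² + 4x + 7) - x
This is an ∞-∞ indeterminate form.

Combine fractions or rationalize to convert ∞-∞ to 0/0 form:
  lim(x→∞) √(x² + 4x + 7) - x = 2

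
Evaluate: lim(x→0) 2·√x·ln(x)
This is a 0·∞ indeterminate form.

Rewrite 0·∞ as a quotient (0/0 or ∞/∞ form), then apply L'Hôpital's rule:
  lim(x→0) 2·√x·ln(x) = 0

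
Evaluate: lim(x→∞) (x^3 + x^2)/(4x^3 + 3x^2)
This is an ∞/∞ indeterminate form.

Apply L'Hôpital's rule: differentiate numerator and denominator separately.
  f(x) = x^3 + x^2   ⇒   f'(x) = 3·x^2 + 2·x
  g(x) = 4·x^3 + 3·x^2   ⇒   g'(x) = 12·x^2 + 6·x
  lim(x→∞) f'(x)/g'(x) = lim(x→∞) (3·x^2 + 2·x)/(12·x^2 + 6·x)
  = 1/4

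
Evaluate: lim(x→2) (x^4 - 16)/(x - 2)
This is a standard limit.

Factor or rationalize the expression:
  lim(x→2) (x^4 - 16)/(x - 2) = 32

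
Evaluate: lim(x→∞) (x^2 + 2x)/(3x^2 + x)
This is an ∞/∞ indeterminate form.

Apply L'Hôpital's rule: differentiate numerator and denominator separately.
  f(x) = x^2 + 2·x   ⇒   f'(x) = 2·x + 2
  g(x) = 3·x^2 + x   ⇒   g'(x) = 6·x + 1
  lim(x→∞) f'(x)/g'(x) = lim(x→∞) (2·x + 2)/(6·x + 1)
  = 1/3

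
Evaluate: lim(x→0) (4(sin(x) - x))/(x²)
This is a 0/0 indeterminate form.

Apply L'Hôpital's rule: differentiate numerator and denominator separately.
  f(x) = -4·x + 4·sin(x)   ⇒   f'(x) = 4·cos(x) - 4
  g(x) = x^2   ⇒   g'(x) = 2·x
  lim(x→0) f'(x)/g'(x) = lim(x→0) (4·cos(x) - 4)/(2·x)
  = 0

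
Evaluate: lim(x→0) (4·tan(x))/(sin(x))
This is a 0/0 indeterminate form.

Apply L'Hôpital's rule: differentiate numerator and denominator separately.
  f(x) = 4·tan(x)   ⇒   f'(x) = 4·tan(x)^2 + 4
  g(x) = sin(x)   ⇒   g'(x) = cos(x)
  lim(x→0) f'(x)/g'(x) = lim(x→0) (4·tan(x)^2 + 4)/(cos(x))
  = 4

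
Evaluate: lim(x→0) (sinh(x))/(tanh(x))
This is a 0/0 indeterminate form.

Apply L'Hôpital's rule: differentiate numerator and denominator separately.
  f(x) = sinh(x)   ⇒   f'(x) = cosh(x)
  g(x) = tanh(x)   ⇒   g'(x) = 1 - tanh(x)^2
  lim(x→0) f'(x)/g'(x) = lim(x→0) (cosh(x))/(1 - tanh(x)^2)
  = 1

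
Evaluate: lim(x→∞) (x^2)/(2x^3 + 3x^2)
This is an ∞/∞ indeterminate form.

Apply L'Hôpital's rule: differentiate numerator and denominator separately.
  f(x) = x^2   ⇒   f'(x) = 2·x
  g(x) = 2·x^3 + 3·x^2   ⇒   g'(x) = 6·x^2 + 6·x
  lim(x→∞) f'(x)/g'(x) = lim(x→∞) (2·x)/(6·x^2 + 6·x)
  = 0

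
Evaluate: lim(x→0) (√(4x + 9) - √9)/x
This is a standard limit.

Factor or rationalize the expression:
  lim(x→0) (√(4x + 9) - √9)/x = 2/3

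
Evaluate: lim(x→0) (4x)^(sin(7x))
This is an exponential indeterminate form.

For exponential indeterminate forms, take the natural log:
  Let L = lim(x→0) (4x)^(sin(7x))
  Then ln(L) = lim(x→0) [exponent × ln(base)]
  Evaluate using L'Hôpital or standard limits, then exponentiate.
  L = 1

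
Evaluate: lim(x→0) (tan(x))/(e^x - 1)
This is a 0/0 indeterminate form.

Apply L'Hôpital's rule: differentiate numerator and denominator separately.
  f(x) = tan(x)   ⇒   f'(x) = tan(x)^2 + 1
  g(x) = e^(x) - 1   ⇒   g'(x) = e^(x)
  lim(x→0) f'(x)/g'(x) = lim(x→0) (tan(x)^2 + 1)/(e^(x))
  = 1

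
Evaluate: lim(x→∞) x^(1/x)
This is an exponential indeterminate form.

For exponential indeterminate forms, take the natural log:
  Let L = lim(x→∞) x^(1/x)
  Then ln(L) = lim(x→∞) [exponent × ln(base)]
  Evaluate using L'Hôpital or standard limits, then exponentiate.
  L = 1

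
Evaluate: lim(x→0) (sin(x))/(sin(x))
This is a 0/0 indeterminate form.

Apply L'Hôpital's rule: differentiate numerator and denominator separately.
  f(x) = sin(x)   ⇒   f'(x) = cos(x)
  g(x) = sin(x)   ⇒   g'(x) = cos(x)
  lim(x→0) f'(x)/g'(x) = lim(x→0) (cos(x))/(cos(x))
  = 1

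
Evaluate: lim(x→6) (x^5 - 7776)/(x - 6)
This is a standard limit.

Factor or rationalize the expression:
  lim(x→6) (x^5 - 7776)/(x - 6) = 6480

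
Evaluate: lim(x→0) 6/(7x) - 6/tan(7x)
This is an ∞-∞ indeterminate form.

Combine fractions or rationalize to convert ∞-∞ to 0/0 form:
  lim(x→0) 6/(7x) - 6/tan(7x) = 0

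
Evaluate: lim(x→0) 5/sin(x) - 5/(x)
This is an ∞-∞ indeterminate form.

Combine fractions or rationalize to convert ∞-∞ to 0/0 form:
  lim(x→0) 5/sin(x) - 5/(x) = 0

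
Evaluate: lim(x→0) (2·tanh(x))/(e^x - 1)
This is a 0/0 indeterminate form.

Apply L'Hôpital's rule: differentiate numerator and denominator separately.
  f(x) = 2·tanh(x)   ⇒   f'(x) = 2 - 2·tanh(x)^2
  g(x) = e^(x) - 1   ⇒   g'(x) = e^(x)
  lim(x→0) f'(x)/g'(x) = lim(x→0) (2 - 2·tanh(x)^2)/(e^(x))
  = 2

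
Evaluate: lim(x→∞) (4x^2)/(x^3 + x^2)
This is an ∞/∞ indeterminate form.

Apply L'Hôpital's rule: differentiate numerator and denominator separately.
  f(x) = 4·x^2   ⇒   f'(x) = 8·x
  g(x) = x^3 + x^2   ⇒   g'(x) = 3·x^2 + 2·x
  lim(x→∞) f'(x)/g'(x) = lim(x→∞) (8·x)/(3·x^2 + 2·x)
  = 0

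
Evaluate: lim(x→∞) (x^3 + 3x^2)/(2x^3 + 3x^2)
This is an ∞/∞ indeterminate form.

Apply L'Hôpital's rule: differentiate numerator and denominator separately.
  f(x) = x^3 + 3·x^2   ⇒   f'(x) = 3·x^2 + 6·x
  g(x) = 2·x^3 + 3·x^2   ⇒   g'(x) = 6·x^2 + 6·x
  lim(x→∞) f'(x)/g'(x) = lim(x→∞) (3·x^2 + 6·x)/(6·x^2 + 6·x)
  = 1/2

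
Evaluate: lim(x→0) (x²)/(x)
This is a 0/0 indeterminate form.

Apply L'Hôpital's rule: differentiate numerator and denominator separately.
  f(x) = x^2   ⇒   f'(x) = 2·x
  g(x) = x   ⇒   g'(x) = 1
  lim(x→0) f'(x)/g'(x) = lim(x→0) (2·x)/(1)
  = 0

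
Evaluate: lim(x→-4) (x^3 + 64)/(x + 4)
This is a standard limit.

Factor or rationalize the expression:
  lim(x→-4) (x^3 + 64)/(x + 4) = 48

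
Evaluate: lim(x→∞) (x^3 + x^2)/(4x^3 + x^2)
This is an ∞/∞ indeterminate form.

Apply L'Hôpital's rule: differentiate numerator and denominator separately.
  f(x) = x^3 + x^2   ⇒   f'(x) = 3·x^2 + 2·x
  g(x) = 4·x^3 + x^2   ⇒   g'(x) = 12·x^2 + 2·x
  lim(x→∞) f'(x)/g'(x) = lim(x→∞) (3·x^2 + 2·x)/(12·x^2 + 2·x)
  = 1/4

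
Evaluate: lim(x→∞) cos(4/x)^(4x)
This is an exponential indeterminate form.

For exponential indeterminate forms, take the natural log:
  Let L = lim(x→∞) cos(4/x)^(4x)
  Then ln(L) = lim(x→∞) [exponent × ln(base)]
  Evaluate using L'Hôpital or standard limits, then exponentiate.
  L = 1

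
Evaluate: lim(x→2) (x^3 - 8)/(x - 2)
This is a standard limit.

Factor or rationalize the expression:
  lim(x→2) (x^3 - 8)/(x - 2) = 12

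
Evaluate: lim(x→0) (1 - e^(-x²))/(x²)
This is a 0/0 indeterminate form.

Apply L'Hôpital's rule: differentiate numerator and denominator separately.
  f(x) = 1 - e^(-x^2)   ⇒   f'(x) = 2·x·e^(-x^2)
  g(x) = x^2   ⇒   g'(x) = 2·x
  lim(x→0) f'(x)/g'(x) = lim(x→0) (2·x·e^(-x^2))/(2·x)
  = 1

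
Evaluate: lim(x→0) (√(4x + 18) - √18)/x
This is a standard limit.

Factor or rationalize the expression:
  lim(x→0) (√(4x + 18) - √18)/x = sqrt(2)/3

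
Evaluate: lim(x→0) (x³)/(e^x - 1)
This is a 0/0 indeterminate form.

Apply L'Hôpital's rule: differentiate numerator and denominator separately.
  f(x) = x^3   ⇒   f'(x) = 3·x^2
  g(x) = e^(x) - 1   ⇒   g'(x) = e^(x)
  lim(x→0) f'(x)/g'(x) = lim(x→0) (3·x^2)/(e^(x))
  = 0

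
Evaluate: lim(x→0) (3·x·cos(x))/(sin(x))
This is a 0/0 indeterminate form.

Apply L'Hôpital's rule: differentiate numerator and denominator separately.
  f(x) = 3·x·cos(x)   ⇒   f'(x) = -3·x·sin(x) + 3·cos(x)
  g(x) = sin(x)   ⇒   g'(x) = cos(x)
  lim(x→0) f'(x)/g'(x) = lim(x→0) (-3·x·sin(x) + 3·cos(x))/(cos(x))
  = 3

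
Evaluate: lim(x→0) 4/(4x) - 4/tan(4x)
This is an ∞-∞ indeterminate form.

Combine fractions or rationalize to convert ∞-∞ to 0/0 form:
  lim(x→0) 4/(4x) - 4/tan(4x) = 0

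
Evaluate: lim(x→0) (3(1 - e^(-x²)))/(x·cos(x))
This is a 0/0 indeterminate form.

Apply L'Hôpital's rule: differentiate numerator and denominator separately.
  f(x) = 3 - 3·e^(-x^2)   ⇒   f'(x) = 6·x·e^(-x^2)
  g(x) = x·cos(x)   ⇒   g'(x) = -x·sin(x) + cos(x)
  lim(x→0) f'(x)/g'(x) = lim(x→0) (6·x·e^(-x^2))/(-x·sin(x) + cos(x))
  = 0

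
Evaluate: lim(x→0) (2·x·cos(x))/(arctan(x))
This is a 0/0 indeterminate form.

Apply L'Hôpital's rule: differentiate numerator and denominator separately.
  f(x) = 2·x·cos(x)   ⇒   f'(x) = -2·x·sin(x) + 2·cos(x)
  g(x) = atan(x)   ⇒   g'(x) = 1/(x^2 + 1)
  lim(x→0) f'(x)/g'(x) = lim(x→0) (-2·x·sin(x) + 2·cos(x))/(1/(x^2 + 1))
  = 2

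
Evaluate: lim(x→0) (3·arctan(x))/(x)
This is a 0/0 indeterminate form.

Apply L'Hôpital's rule: differentiate numerator and denominator separately.
  f(x) = 3·atan(x)   ⇒   f'(x) = 3/(x^2 + 1)
  g(x) = x   ⇒   g'(x) = 1
  lim(x→0) f'(x)/g'(x) = lim(x→0) (3/(x^2 + 1))/(1)
  = 3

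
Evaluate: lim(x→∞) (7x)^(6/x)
This is an exponential indeterminate form.

For exponential indeterminate forms, take the natural log:
  Let L = lim(x→∞) (7x)^(6/x)
  Then ln(L) = lim(x→∞) [exponent × ln(base)]
  Evaluate using L'Hôpital or standard limits, then exponentiate.
  L = 1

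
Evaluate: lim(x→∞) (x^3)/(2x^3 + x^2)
This is an ∞/∞ indeterminate form.

Apply L'Hôpital's rule: differentiate numerator and denominator separately.
  f(x) = x^3   ⇒   f'(x) = 3·x^2
  g(x) = 2·x^3 + x^2   ⇒   g'(x) = 6·x^2 + 2·x
  lim(x→∞) f'(x)/g'(x) = lim(x→∞) (3·x^2)/(6·x^2 + 2·x)
  = 1/2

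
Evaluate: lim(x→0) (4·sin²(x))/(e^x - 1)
This is a 0/0 indeterminate form.

Apply L'Hôpital's rule: differentiate numerator and denominator separately.
  f(x) = 4·sin(x)^2   ⇒   f'(x) = 8·sin(x)·cos(x)
  g(x) = e^(x) - 1   ⇒   g'(x) = e^(x)
  lim(x→0) f'(x)/g'(x) = lim(x→0) (8·sin(x)·cos(x))/(e^(x))
  = 0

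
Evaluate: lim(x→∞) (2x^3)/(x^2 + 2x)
This is an ∞/∞ indeterminate form.

Apply L'Hôpital's rule: differentiate numerator and denominator separately.
  f(x) = 2·x^3   ⇒   f'(x) = 6·x^2
  g(x) = x^2 + 2·x   ⇒   g'(x) = 2·x + 2
  lim(x→∞) f'(x)/g'(x) = lim(x→∞) (6·x^2)/(2·x + 2)
  = ∞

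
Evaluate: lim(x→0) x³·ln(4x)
This is a 0·∞ indeterminate form.

Rewrite 0·∞ as a quotient (0/0 or ∞/∞ form), then apply L'Hôpital's rule:
  lim(x→0) x³·ln(4x) = 0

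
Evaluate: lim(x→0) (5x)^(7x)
This is an exponential indeterminate form.

For exponential indeterminate forms, take the natural log:
  Let L = lim(x→0) (5x)^(7x)
  Then ln(L) = lim(x→0) [exponent × ln(base)]
  Evaluate using L'Hôpital or standard limits, then exponentiate.
  L = 1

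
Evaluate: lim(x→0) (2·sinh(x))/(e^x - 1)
This is a 0/0 indeterminate form.

Apply L'Hôpital's rule: differentiate numerator and denominator separately.
  f(x) = 2·sinh(x)   ⇒   f'(x) = 2·cosh(x)
  g(x) = e^(x) - 1   ⇒   g'(x) = e^(x)
  lim(x→0) f'(x)/g'(x) = lim(x→0) (2·cosh(x))/(e^(x))
  = 2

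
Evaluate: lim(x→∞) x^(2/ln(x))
This is an exponential indeterminate form.

For exponential indeterminate forms, take the natural log:
  Let L = lim(x→∞) x^(2/ln(x))
  Then ln(L) = lim(x→∞) [exponent × ln(base)]
  Evaluate using L'Hôpital or standard limits, then exponentiate.
  L = e²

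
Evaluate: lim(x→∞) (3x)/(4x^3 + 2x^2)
This is an ∞/∞ indeterminate form.

Apply L'Hôpital's rule: differentiate numerator and denominator separately.
  f(x) = 3·x   ⇒   f'(x) = 3
  g(x) = 4·x^3 + 2·x^2   ⇒   g'(x) = 12·x^2 + 4·x
  lim(x→∞) f'(x)/g'(x) = lim(x→∞) (3)/(12·x^2 + 4·x)
  = 0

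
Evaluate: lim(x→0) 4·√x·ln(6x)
This is a 0·∞ indeterminate form.

Rewrite 0·∞ as a quotient (0/0 or ∞/∞ form), then apply L'Hôpital's rule:
  lim(x→0) 4·√x·ln(6x) = 0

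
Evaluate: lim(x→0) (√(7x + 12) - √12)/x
This is a standard limit.

Factor or rationalize the expression:
  lim(x→0) (√(7x + 12) - √12)/x = 7·sqrt(3)/12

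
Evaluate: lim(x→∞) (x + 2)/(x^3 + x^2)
This is an ∞/∞ indeterminate form.

Apply L'Hôpital's rule: differentiate numerator and denominator separately.
  f(x) = x + 2   ⇒   f'(x) = 1
  g(x) = x^3 + x^2   ⇒   g'(x) = 3·x^2 + 2·x
  lim(x→∞) f'(x)/g'(x) = lim(x→∞) (1)/(3·x^2 + 2·x)
  = 0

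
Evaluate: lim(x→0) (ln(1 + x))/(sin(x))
This is a 0/0 indeterminate form.

Apply L'Hôpital's rule: differentiate numerator and denominator separately.
  f(x) = ln(x + 1)   ⇒   f'(x) = 1/(x + 1)
  g(x) = sin(x)   ⇒   g'(x) = cos(x)
  lim(x→0) f'(x)/g'(x) = lim(x→0) (1/(x + 1))/(cos(x))
  = 1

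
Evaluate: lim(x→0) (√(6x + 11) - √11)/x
This is a standard limit.

Factor or rationalize the expression:
  lim(x→0) (√(6x + 11) - √11)/x = 3·sqrt(11)/11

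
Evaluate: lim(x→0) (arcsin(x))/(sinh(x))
This is a 0/0 indeterminate form.

Apply L'Hôpital's rule: differentiate numerator and denominator separately.
  f(x) = asin(x)   ⇒   f'(x) = 1/sqrt(1 - x^2)
  g(x) = sinh(x)   ⇒   g'(x) = cosh(x)
  lim(x→0) f'(x)/g'(x) = lim(x→0) (1/sqrt(1 - x^2))/(cosh(x))
  = 1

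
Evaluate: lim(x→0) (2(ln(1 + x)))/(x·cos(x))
This is a 0/0 indeterminate form.

Apply L'Hôpital's rule: differentiate numerator and denominator separately.
  f(x) = 2·ln(x + 1)   ⇒   f'(x) = 2/(x + 1)
  g(x) = x·cos(x)   ⇒   g'(x) = -x·sin(x) + cos(x)
  lim(x→0) f'(x)/g'(x) = lim(x→0) (2/(x + 1))/(-x·sin(x) + cos(x))
  = 2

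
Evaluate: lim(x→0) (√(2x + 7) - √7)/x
This is a standard limit.

Factor or rationalize the expression:
  lim(x→0) (√(2x + 7) - √7)/x = sqrt(7)/7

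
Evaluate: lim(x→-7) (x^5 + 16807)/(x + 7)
This is a standard limit.

Factor or rationalize the expression:
  lim(x→-7) (x^5 + 16807)/(x + 7) = 12005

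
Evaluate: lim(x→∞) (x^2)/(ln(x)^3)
This is an ∞/∞ indeterminate form.

Apply L'Hôpital's rule: differentiate numerator and denominator separately.
  f(x) = x^2   ⇒   f'(x) = 2·x
  g(x) = ln(x)^3   ⇒   g'(x) = 3·ln(x)^2/x
  lim(x→∞) f'(x)/g'(x) = lim(x→∞) (2·x)/(3·ln(x)^2/x)
  = ∞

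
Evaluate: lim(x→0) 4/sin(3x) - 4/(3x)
This is an ∞-∞ indeterminate form.

Combine fractions or rationalize to convert ∞-∞ to 0/0 form:
  lim(x→0) 4/sin(3x) - 4/(3x) = 0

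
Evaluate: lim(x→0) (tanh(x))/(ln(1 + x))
This is a 0/0 indeterminate form.

Apply L'Hôpital's rule: differentiate numerator and denominator separately.
  f(x) = tanh(x)   ⇒   f'(x) = 1 - tanh(x)^2
  g(x) = ln(x + 1)   ⇒   g'(x) = 1/(x + 1)
  lim(x→0) f'(x)/g'(x) = lim(x→0) (1 - tanh(x)^2)/(1/(x + 1))
  = 1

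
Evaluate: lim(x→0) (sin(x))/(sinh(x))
This is a 0/0 indeterminate form.

Apply L'Hôpital's rule: differentiate numerator and denominator separately.
  f(x) = sin(x)   ⇒   f'(x) = cos(x)
  g(x) = sinh(x)   ⇒   g'(x) = cosh(x)
  lim(x→0) f'(x)/g'(x) = lim(x→0) (cos(x))/(cosh(x))
  = 1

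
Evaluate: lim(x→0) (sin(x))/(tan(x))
This is a 0/0 indeterminate form.

Apply L'Hôpital's rule: differentiate numerator and denominator separately.
  f(x) = sin(x)   ⇒   f'(x) = cos(x)
  g(x) = tan(x)   ⇒   g'(x) = tan(x)^2 + 1
  lim(x→0) f'(x)/g'(x) = lim(x→0) (cos(x))/(tan(x)^2 + 1)
  = 1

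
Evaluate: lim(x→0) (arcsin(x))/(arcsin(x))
This is a 0/0 indeterminate form.

Apply L'Hôpital's rule: differentiate numerator and denominator separately.
  f(x) = asin(x)   ⇒   f'(x) = 1/sqrt(1 - x^2)
  g(x) = asin(x)   ⇒   g'(x) = 1/sqrt(1 - x^2)
  lim(x→0) f'(x)/g'(x) = lim(x→0) (1/sqrt(1 - x^2))/(1/sqrt(1 - x^2))
  = 1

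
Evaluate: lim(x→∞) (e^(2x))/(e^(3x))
This is an ∞/∞ indeterminate form.

Apply L'Hôpital's rule: differentiate numerator and denominator separately.
  f(x) = e^(2·x)   ⇒   f'(x) = 2·e^(2·x)
  g(x) = e^(3·x)   ⇒   g'(x) = 3·e^(3·x)
  lim(x→∞) f'(x)/g'(x) = lim(x→∞) (2·e^(2·x))/(3·e^(3·x))
  = 0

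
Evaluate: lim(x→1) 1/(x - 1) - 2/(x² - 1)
This is an ∞-∞ indeterminate form.

Combine fractions or rationalize to convert ∞-∞ to 0/0 form:
  lim(x→1) 1/(x - 1) - 2/(x² - 1) = 1/2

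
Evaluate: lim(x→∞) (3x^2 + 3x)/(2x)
This is an ∞/∞ indeterminate form.

Apply L'Hôpital's rule: differentiate numerator and denominator separately.
  f(x) = 3·x^2 + 3·x   ⇒   f'(x) = 6·x + 3
  g(x) = 2·x   ⇒   g'(x) = 2
  lim(x→∞) f'(x)/g'(x) = lim(x→∞) (6·x + 3)/(2)
  = ∞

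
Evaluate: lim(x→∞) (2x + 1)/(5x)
This is an ∞/∞ indeterminate form.

Apply L'Hôpital's rule: differentiate numerator and denominator separately.
  f(x) = 2·x + 1   ⇒   f'(x) = 2
  g(x) = 5·x   ⇒   g'(x) = 5
  lim(x→∞) f'(x)/g'(x) = lim(x→∞) (2)/(5)
  = 2/5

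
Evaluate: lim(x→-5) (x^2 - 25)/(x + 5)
This is a standard limit.

Factor or rationalize the expression:
  lim(x→-5) (x^2 - 25)/(x + 5) = -10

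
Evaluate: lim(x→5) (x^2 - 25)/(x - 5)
This is a standard limit.

Factor or rationalize the expression:
  lim(x→5) (x^2 - 25)/(x - 5) = 10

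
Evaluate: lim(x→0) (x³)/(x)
This is a 0/0 indeterminate form.

Apply L'Hôpital's rule: differentiate numerator and denominator separately.
  f(x) = x^3   ⇒   f'(x) = 3·x^2
  g(x) = x   ⇒   g'(x) = 1
  lim(x→0) f'(x)/g'(x) = lim(x→0) (3·x^2)/(1)
  = 0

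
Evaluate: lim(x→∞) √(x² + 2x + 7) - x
This is an ∞-∞ indeterminate form.

Combine fractions or rationalize to convert ∞-∞ to 0/0 form:
  lim(x→∞) √(x² + 2x + 7) - x = 1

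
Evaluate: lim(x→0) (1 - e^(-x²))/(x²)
This is a 0/0 indeterminate form.

Apply L'Hôpital's rule: differentiate numerator and denominator separately.
  f(x) = 1 - e^(-x^2)   ⇒   f'(x) = 2·x·e^(-x^2)
  g(x) = x^2   ⇒   g'(x) = 2·x
  lim(x→0) f'(x)/g'(x) = lim(x→0) (2·x·e^(-x^2))/(2·x)
  = 1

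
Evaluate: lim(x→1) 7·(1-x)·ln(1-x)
This is a 0·∞ indeterminate form.

Rewrite 0·∞ as a quotient (0/0 or ∞/∞ form), then apply L'Hôpital's rule:
  lim(x→1) 7·(1-x)·ln(1-x) = 0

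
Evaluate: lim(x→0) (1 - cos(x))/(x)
This is a 0/0 indeterminate form.

Apply L'Hôpital's rule: differentiate numerator and denominator separately.
  f(x) = 1 - cos(x)   ⇒   f'(x) = sin(x)
  g(x) = x   ⇒   g'(x) = 1
  lim(x→0) f'(x)/g'(x) = lim(x→0) (sin(x))/(1)
  = 0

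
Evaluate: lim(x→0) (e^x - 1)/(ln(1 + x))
This is a 0/0 indeterminate form.

Apply L'Hôpital's rule: differentiate numerator and denominator separately.
  f(x) = e^(x) - 1   ⇒   f'(x) = e^(x)
  g(x) = ln(x + 1)   ⇒   g'(x) = 1/(x + 1)
  lim(x→0) f'(x)/g'(x) = lim(x→0) (e^(x))/(1/(x + 1))
  = 1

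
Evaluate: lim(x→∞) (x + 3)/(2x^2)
This is an ∞/∞ indeterminate form.

Apply L'Hôpital's rule: differentiate numerator and denominator separately.
  f(x) = x + 3   ⇒   f'(x) = 1
  g(x) = 2·x^2   ⇒   g'(x) = 4·x
  lim(x→∞) f'(x)/g'(x) = lim(x→∞) (1)/(4·x)
  = 0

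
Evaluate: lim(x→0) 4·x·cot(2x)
This is a 0·∞ indeterminate form.

Rewrite 0·∞ as a quotient (0/0 or ∞/∞ form), then apply L'Hôpital's rule:
  lim(x→0) 4·x·cot(2x) = 2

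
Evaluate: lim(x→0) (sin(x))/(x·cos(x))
This is a 0/0 indeterminate form.

Apply L'Hôpital's rule: differentiate numerator and denominator separately.
  f(x) = sin(x)   ⇒   f'(x) = cos(x)
  g(x) = x·cos(x)   ⇒   g'(x) = -x·sin(x) + cos(x)
  lim(x→0) f'(x)/g'(x) = lim(x→0) (cos(x))/(-x·sin(x) + cos(x))
  = 1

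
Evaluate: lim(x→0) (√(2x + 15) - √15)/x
This is a standard limit.

Factor or rationalize the expression:
  lim(x→0) (√(2x + 15) - √15)/x = sqrt(15)/15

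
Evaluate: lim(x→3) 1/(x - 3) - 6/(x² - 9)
This is an ∞-∞ indeterminate form.

Combine fractions or rationalize to convert ∞-∞ to 0/0 form:
  lim(x→3) 1/(x - 3) - 6/(x² - 9) = 1/6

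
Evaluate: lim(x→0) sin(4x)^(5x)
This is an exponential indeterminate form.

For exponential indeterminate forms, take the natural log:
  Let L = lim(x→0) sin(4x)^(5x)
  Then ln(L) = lim(x→0) [exponent × ln(base)]
  Evaluate using L'Hôpital or standard limits, then exponentiate.
  L = 1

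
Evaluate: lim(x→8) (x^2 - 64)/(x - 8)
This is a standard limit.

Factor or rationalize the expression:
  lim(x→8) (x^2 - 64)/(x - 8) = 16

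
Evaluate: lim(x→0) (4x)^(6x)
This is an exponential indeterminate form.

For exponential indeterminate forms, take the natural log:
  Let L = lim(x→0) (4x)^(6x)
  Then ln(L) = lim(x→0) [exponent × ln(base)]
  Evaluate using L'Hôpital or standard limits, then exponentiate.
  L = 1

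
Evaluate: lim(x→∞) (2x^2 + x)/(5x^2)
This is an ∞/∞ indeterminate form.

Apply L'Hôpital's rule: differentiate numerator and denominator separately.
  f(x) = 2·x^2 + x   ⇒   f'(x) = 4·x + 1
  g(x) = 5·x^2   ⇒   g'(x) = 10·x
  lim(x→∞) f'(x)/g'(x) = lim(x→∞) (4·x + 1)/(10·x)
  = 2/5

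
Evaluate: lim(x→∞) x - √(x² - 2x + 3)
This is an ∞-∞ indeterminate form.

Combine fractions or rationalize to convert ∞-∞ to 0/0 form:
  lim(x→∞) x - √(x² - 2x + 3) = 1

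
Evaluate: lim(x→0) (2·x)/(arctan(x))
This is a 0/0 indeterminate form.

Apply L'Hôpital's rule: differentiate numerator and denominator separately.
  f(x) = 2·x   ⇒   f'(x) = 2
  g(x) = atan(x)   ⇒   g'(x) = 1/(x^2 + 1)
  lim(x→0) f'(x)/g'(x) = lim(x→0) (2)/(1/(x^2 + 1))
  = 2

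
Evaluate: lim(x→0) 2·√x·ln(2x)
This is a 0·∞ indeterminate form.

Rewrite 0·∞ as a quotient (0/0 or ∞/∞ form), then apply L'Hôpital's rule:
  lim(x→0) 2·√x·ln(2x) = 0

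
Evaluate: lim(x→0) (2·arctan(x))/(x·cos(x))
This is a 0/0 indeterminate form.

Apply L'Hôpital's rule: differentiate numerator and denominator separately.
  f(x) = 2·atan(x)   ⇒   f'(x) = 2/(x^2 + 1)
  g(x) = x·cos(x)   ⇒   g'(x) = -x·sin(x) + cos(x)
  lim(x→0) f'(x)/g'(x) = lim(x→0) (2/(x^2 + 1))/(-x·sin(x) + cos(x))
  = 2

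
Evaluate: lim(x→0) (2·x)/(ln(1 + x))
This is a 0/0 indeterminate form.

Apply L'Hôpital's rule: differentiate numerator and denominator separately.
  f(x) = 2·x   ⇒   f'(x) = 2
  g(x) = ln(x + 1)   ⇒   g'(x) = 1/(x + 1)
  lim(x→0) f'(x)/g'(x) = lim(x→0) (2)/(1/(x + 1))
  = 2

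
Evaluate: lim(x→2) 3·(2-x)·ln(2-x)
This is a 0·∞ indeterminate form.

Rewrite 0·∞ as a quotient (0/0 or ∞/∞ form), then apply L'Hôpital's rule:
  lim(x→2) 3·(2-x)·ln(2-x) = 0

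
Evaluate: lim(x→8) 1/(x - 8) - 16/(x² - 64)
This is an ∞-∞ indeterminate form.

Combine fractions or rationalize to convert ∞-∞ to 0/0 form:
  lim(x→8) 1/(x - 8) - 16/(x² - 64) = 1/16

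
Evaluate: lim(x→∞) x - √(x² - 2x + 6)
This is an ∞-∞ indeterminate form.

Combine fractions or rationalize to convert ∞-∞ to 0/0 form:
  lim(x→∞) x - √(x² - 2x + 6) = 1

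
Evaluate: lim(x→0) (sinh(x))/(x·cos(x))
This is a 0/0 indeterminate form.

Apply L'Hôpital's rule: differentiate numerator and denominator separately.
  f(x) = sinh(x)   ⇒   f'(x) = cosh(x)
  g(x) = x·cos(x)   ⇒   g'(x) = -x·sin(x) + cos(x)
  lim(x→0) f'(x)/g'(x) = lim(x→0) (cosh(x))/(-x·sin(x) + cos(x))
  = 1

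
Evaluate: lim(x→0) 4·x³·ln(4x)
This is a 0·∞ indeterminate form.

Rewrite 0·∞ as a quotient (0/0 or ∞/∞ form), then apply L'Hôpital's rule:
  lim(x→0) 4·x³·ln(4x) = 0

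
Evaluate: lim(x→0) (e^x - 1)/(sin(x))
This is a 0/0 indeterminate form.

Apply L'Hôpital's rule: differentiate numerator and denominator separately.
  f(x) = e^(x) - 1   ⇒   f'(x) = e^(x)
  g(x) = sin(x)   ⇒   g'(x) = cos(x)
  lim(x→0) f'(x)/g'(x) = lim(x→0) (e^(x))/(cos(x))
  = 1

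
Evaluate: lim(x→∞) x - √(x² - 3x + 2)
This is an ∞-∞ indeterminate form.

Combine fractions or rationalize to convert ∞-∞ to 0/0 form:
  lim(x→∞) x - √(x² - 3x + 2) = 3/2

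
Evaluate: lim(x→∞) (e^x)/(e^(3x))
This is an ∞/∞ indeterminate form.

Apply L'Hôpital's rule: differentiate numerator and denominator separately.
  f(x) = e^(x)   ⇒   f'(x) = e^(x)
  g(x) = e^(3·x)   ⇒   g'(x) = 3·e^(3·x)
  lim(x→∞) f'(x)/g'(x) = lim(x→∞) (e^(x))/(3·e^(3·x))
  = 0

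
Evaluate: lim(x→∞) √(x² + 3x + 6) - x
This is an ∞-∞ indeterminate form.

Combine fractions or rationalize to convert ∞-∞ to 0/0 form:
  lim(x→∞) √(x² + 3x + 6) - x = 3/2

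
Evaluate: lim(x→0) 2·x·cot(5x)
This is a 0·∞ indeterminate form.

Rewrite 0·∞ as a quotient (0/0 or ∞/∞ form), then apply L'Hôpital's rule:
  lim(x→0) 2·x·cot(5x) = 2/5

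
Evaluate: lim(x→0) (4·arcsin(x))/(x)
This is a 0/0 indeterminate form.

Apply L'Hôpital's rule: differentiate numerator and denominator separately.
  f(x) = 4·asin(x)   ⇒   f'(x) = 4/sqrt(1 - x^2)
  g(x) = x   ⇒   g'(x) = 1
  lim(x→0) f'(x)/g'(x) = lim(x→0) (4/sqrt(1 - x^2))/(1)
  = 4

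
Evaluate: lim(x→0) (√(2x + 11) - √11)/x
This is a standard limit.

Factor or rationalize the expression:
  lim(x→0) (√(2x + 11) - √11)/x = sqrt(11)/11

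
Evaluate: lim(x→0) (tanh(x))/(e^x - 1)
This is a 0/0 indeterminate form.

Apply L'Hôpital's rule: differentiate numerator and denominator separately.
  f(x) = tanh(x)   ⇒   f'(x) = 1 - tanh(x)^2
  g(x) = e^(x) - 1   ⇒   g'(x) = e^(x)
  lim(x→0) f'(x)/g'(x) = lim(x→0) (1 - tanh(x)^2)/(e^(x))
  = 1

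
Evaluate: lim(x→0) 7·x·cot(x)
This is a 0·∞ indeterminate form.

Rewrite 0·∞ as a quotient (0/0 or ∞/∞ form), then apply L'Hôpital's rule:
  lim(x→0) 7·x·cot(x) = 7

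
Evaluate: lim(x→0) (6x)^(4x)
This is an exponential indeterminate form.

For exponential indeterminate forms, take the natural log:
  Let L = lim(x→0) (6x)^(4x)
  Then ln(L) = lim(x→0) [exponent × ln(base)]
  Evaluate using L'Hôpital or standard limits, then exponentiate.
  L = 1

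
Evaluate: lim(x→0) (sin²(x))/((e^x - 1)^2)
This is a 0/0 indeterminate form.

Apply L'Hôpital's rule: differentiate numerator and denominator separately.
  f(x) = sin(x)^2   ⇒   f'(x) = 2·sin(x)·cos(x)
  g(x) = (e^(x) - 1)^2   ⇒   g'(x) = 2·(e^(x) - 1)·e^(x)
  lim(x→0) f'(x)/g'(x) = lim(x→0) (2·sin(x)·cos(x))/(2·(e^(x) - 1)·e^(x))
  = 1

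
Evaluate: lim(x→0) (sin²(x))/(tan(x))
This is a 0/0 indeterminate form.

Apply L'Hôpital's rule: differentiate numerator and denominator separately.
  f(x) = sin(x)^2   ⇒   f'(x) = 2·sin(x)·cos(x)
  g(x) = tan(x)   ⇒   g'(x) = tan(x)^2 + 1
  lim(x→0) f'(x)/g'(x) = lim(x→0) (2·sin(x)·cos(x))/(tan(x)^2 + 1)
  = 0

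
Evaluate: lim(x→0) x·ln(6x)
This is a 0·∞ indeterminate form.

Rewrite 0·∞ as a quotient (0/0 or ∞/∞ form), then apply L'Hôpital's rule:
  lim(x→0) x·ln(6x) = 0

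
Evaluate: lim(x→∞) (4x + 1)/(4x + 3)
This is an ∞/∞ indeterminate form.

Apply L'Hôpital's rule: differentiate numerator and denominator separately.
  f(x) = 4·x + 1   ⇒   f'(x) = 4
  g(x) = 4·x + 3   ⇒   g'(x) = 4
  lim(x→∞) f'(x)/g'(x) = lim(x→∞) (4)/(4)
  = 1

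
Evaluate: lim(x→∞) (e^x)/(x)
This is an ∞/∞ indeterminate form.

Apply L'Hôpital's rule: differentiate numerator and denominator separately.
  f(x) = e^(x)   ⇒   f'(x) = e^(x)
  g(x) = x   ⇒   g'(x) = 1
  lim(x→∞) f'(x)/g'(x) = lim(x→∞) (e^(x))/(1)
  = ∞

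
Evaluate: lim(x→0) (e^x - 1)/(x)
This is a 0/0 indeterminate form.

Apply L'Hôpital's rule: differentiate numerator and denominator separately.
  f(x) = e^(x) - 1   ⇒   f'(x) = e^(x)
  g(x) = x   ⇒   g'(x) = 1
  lim(x→0) f'(x)/g'(x) = lim(x→0) (e^(x))/(1)
  = 1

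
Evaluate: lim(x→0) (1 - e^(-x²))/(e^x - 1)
This is a 0/0 indeterminate form.

Apply L'Hôpital's rule: differentiate numerator and denominator separately.
  f(x) = 1 - e^(-x^2)   ⇒   f'(x) = 2·x·e^(-x^2)
  g(x) = e^(x) - 1   ⇒   g'(x) = e^(x)
  lim(x→0) f'(x)/g'(x) = lim(x→0) (2·x·e^(-x^2))/(e^(x))
  = 0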